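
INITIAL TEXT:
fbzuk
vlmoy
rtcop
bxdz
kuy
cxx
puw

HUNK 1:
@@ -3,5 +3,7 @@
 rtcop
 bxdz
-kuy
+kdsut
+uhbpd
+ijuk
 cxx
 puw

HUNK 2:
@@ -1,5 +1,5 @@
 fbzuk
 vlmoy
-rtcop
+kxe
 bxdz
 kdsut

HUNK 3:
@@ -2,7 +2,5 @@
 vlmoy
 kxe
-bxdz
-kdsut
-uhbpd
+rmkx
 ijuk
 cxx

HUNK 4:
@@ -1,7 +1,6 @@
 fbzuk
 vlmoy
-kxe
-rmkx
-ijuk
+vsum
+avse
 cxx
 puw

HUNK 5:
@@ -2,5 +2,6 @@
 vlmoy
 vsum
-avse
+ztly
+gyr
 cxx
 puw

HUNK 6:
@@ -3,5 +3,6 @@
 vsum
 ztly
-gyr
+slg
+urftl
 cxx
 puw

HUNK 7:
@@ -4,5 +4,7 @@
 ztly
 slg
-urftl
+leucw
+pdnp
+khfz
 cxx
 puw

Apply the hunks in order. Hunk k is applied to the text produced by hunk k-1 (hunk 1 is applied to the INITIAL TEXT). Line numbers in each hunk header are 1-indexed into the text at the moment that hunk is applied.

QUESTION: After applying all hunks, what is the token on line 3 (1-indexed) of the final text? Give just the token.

Hunk 1: at line 3 remove [kuy] add [kdsut,uhbpd,ijuk] -> 9 lines: fbzuk vlmoy rtcop bxdz kdsut uhbpd ijuk cxx puw
Hunk 2: at line 1 remove [rtcop] add [kxe] -> 9 lines: fbzuk vlmoy kxe bxdz kdsut uhbpd ijuk cxx puw
Hunk 3: at line 2 remove [bxdz,kdsut,uhbpd] add [rmkx] -> 7 lines: fbzuk vlmoy kxe rmkx ijuk cxx puw
Hunk 4: at line 1 remove [kxe,rmkx,ijuk] add [vsum,avse] -> 6 lines: fbzuk vlmoy vsum avse cxx puw
Hunk 5: at line 2 remove [avse] add [ztly,gyr] -> 7 lines: fbzuk vlmoy vsum ztly gyr cxx puw
Hunk 6: at line 3 remove [gyr] add [slg,urftl] -> 8 lines: fbzuk vlmoy vsum ztly slg urftl cxx puw
Hunk 7: at line 4 remove [urftl] add [leucw,pdnp,khfz] -> 10 lines: fbzuk vlmoy vsum ztly slg leucw pdnp khfz cxx puw
Final line 3: vsum

Answer: vsum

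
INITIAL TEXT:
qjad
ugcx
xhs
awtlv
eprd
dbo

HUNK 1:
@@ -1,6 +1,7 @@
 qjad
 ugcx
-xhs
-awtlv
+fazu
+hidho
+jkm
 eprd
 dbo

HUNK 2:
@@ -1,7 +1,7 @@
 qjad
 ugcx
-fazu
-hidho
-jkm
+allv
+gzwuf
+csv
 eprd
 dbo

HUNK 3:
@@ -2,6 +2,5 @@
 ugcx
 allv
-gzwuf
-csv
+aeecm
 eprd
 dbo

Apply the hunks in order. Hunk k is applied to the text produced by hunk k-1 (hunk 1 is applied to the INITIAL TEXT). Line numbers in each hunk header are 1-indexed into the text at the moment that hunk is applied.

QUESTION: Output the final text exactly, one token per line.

Answer: qjad
ugcx
allv
aeecm
eprd
dbo

Derivation:
Hunk 1: at line 1 remove [xhs,awtlv] add [fazu,hidho,jkm] -> 7 lines: qjad ugcx fazu hidho jkm eprd dbo
Hunk 2: at line 1 remove [fazu,hidho,jkm] add [allv,gzwuf,csv] -> 7 lines: qjad ugcx allv gzwuf csv eprd dbo
Hunk 3: at line 2 remove [gzwuf,csv] add [aeecm] -> 6 lines: qjad ugcx allv aeecm eprd dbo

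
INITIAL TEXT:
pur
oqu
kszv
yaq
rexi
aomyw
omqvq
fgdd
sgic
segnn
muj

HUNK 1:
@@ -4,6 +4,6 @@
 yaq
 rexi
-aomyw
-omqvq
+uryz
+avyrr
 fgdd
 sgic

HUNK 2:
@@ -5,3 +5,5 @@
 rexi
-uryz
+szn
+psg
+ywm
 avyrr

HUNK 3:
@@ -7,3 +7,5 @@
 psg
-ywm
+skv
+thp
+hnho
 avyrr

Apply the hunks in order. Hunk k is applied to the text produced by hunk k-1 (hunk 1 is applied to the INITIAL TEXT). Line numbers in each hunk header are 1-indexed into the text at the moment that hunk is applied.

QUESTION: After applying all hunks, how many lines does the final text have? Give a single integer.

Answer: 15

Derivation:
Hunk 1: at line 4 remove [aomyw,omqvq] add [uryz,avyrr] -> 11 lines: pur oqu kszv yaq rexi uryz avyrr fgdd sgic segnn muj
Hunk 2: at line 5 remove [uryz] add [szn,psg,ywm] -> 13 lines: pur oqu kszv yaq rexi szn psg ywm avyrr fgdd sgic segnn muj
Hunk 3: at line 7 remove [ywm] add [skv,thp,hnho] -> 15 lines: pur oqu kszv yaq rexi szn psg skv thp hnho avyrr fgdd sgic segnn muj
Final line count: 15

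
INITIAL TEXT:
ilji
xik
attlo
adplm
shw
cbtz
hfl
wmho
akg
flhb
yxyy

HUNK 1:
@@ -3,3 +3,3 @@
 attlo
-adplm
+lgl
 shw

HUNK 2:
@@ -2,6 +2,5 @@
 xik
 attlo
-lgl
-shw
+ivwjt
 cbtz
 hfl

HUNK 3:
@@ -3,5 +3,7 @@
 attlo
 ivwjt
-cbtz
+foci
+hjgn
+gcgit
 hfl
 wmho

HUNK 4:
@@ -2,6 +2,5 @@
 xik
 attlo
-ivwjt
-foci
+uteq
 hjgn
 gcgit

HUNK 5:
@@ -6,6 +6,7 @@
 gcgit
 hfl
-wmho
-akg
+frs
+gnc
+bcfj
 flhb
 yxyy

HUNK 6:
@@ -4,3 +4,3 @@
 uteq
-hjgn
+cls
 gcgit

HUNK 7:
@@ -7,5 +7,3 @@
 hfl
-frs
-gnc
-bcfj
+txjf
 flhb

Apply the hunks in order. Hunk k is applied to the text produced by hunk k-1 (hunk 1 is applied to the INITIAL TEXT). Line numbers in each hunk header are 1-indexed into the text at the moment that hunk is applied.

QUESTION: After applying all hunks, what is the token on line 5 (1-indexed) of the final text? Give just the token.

Answer: cls

Derivation:
Hunk 1: at line 3 remove [adplm] add [lgl] -> 11 lines: ilji xik attlo lgl shw cbtz hfl wmho akg flhb yxyy
Hunk 2: at line 2 remove [lgl,shw] add [ivwjt] -> 10 lines: ilji xik attlo ivwjt cbtz hfl wmho akg flhb yxyy
Hunk 3: at line 3 remove [cbtz] add [foci,hjgn,gcgit] -> 12 lines: ilji xik attlo ivwjt foci hjgn gcgit hfl wmho akg flhb yxyy
Hunk 4: at line 2 remove [ivwjt,foci] add [uteq] -> 11 lines: ilji xik attlo uteq hjgn gcgit hfl wmho akg flhb yxyy
Hunk 5: at line 6 remove [wmho,akg] add [frs,gnc,bcfj] -> 12 lines: ilji xik attlo uteq hjgn gcgit hfl frs gnc bcfj flhb yxyy
Hunk 6: at line 4 remove [hjgn] add [cls] -> 12 lines: ilji xik attlo uteq cls gcgit hfl frs gnc bcfj flhb yxyy
Hunk 7: at line 7 remove [frs,gnc,bcfj] add [txjf] -> 10 lines: ilji xik attlo uteq cls gcgit hfl txjf flhb yxyy
Final line 5: cls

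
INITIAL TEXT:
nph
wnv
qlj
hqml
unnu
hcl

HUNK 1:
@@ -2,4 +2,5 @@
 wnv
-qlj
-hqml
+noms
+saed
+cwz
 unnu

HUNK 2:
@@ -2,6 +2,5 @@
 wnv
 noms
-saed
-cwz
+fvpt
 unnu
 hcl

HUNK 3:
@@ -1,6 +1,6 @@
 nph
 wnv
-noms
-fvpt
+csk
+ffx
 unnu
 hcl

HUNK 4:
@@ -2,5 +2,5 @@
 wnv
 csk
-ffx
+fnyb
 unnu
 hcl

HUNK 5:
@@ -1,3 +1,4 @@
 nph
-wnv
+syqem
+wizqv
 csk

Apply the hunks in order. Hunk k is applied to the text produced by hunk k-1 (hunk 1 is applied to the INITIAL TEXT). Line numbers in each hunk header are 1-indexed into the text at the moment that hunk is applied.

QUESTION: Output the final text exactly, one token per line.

Answer: nph
syqem
wizqv
csk
fnyb
unnu
hcl

Derivation:
Hunk 1: at line 2 remove [qlj,hqml] add [noms,saed,cwz] -> 7 lines: nph wnv noms saed cwz unnu hcl
Hunk 2: at line 2 remove [saed,cwz] add [fvpt] -> 6 lines: nph wnv noms fvpt unnu hcl
Hunk 3: at line 1 remove [noms,fvpt] add [csk,ffx] -> 6 lines: nph wnv csk ffx unnu hcl
Hunk 4: at line 2 remove [ffx] add [fnyb] -> 6 lines: nph wnv csk fnyb unnu hcl
Hunk 5: at line 1 remove [wnv] add [syqem,wizqv] -> 7 lines: nph syqem wizqv csk fnyb unnu hcl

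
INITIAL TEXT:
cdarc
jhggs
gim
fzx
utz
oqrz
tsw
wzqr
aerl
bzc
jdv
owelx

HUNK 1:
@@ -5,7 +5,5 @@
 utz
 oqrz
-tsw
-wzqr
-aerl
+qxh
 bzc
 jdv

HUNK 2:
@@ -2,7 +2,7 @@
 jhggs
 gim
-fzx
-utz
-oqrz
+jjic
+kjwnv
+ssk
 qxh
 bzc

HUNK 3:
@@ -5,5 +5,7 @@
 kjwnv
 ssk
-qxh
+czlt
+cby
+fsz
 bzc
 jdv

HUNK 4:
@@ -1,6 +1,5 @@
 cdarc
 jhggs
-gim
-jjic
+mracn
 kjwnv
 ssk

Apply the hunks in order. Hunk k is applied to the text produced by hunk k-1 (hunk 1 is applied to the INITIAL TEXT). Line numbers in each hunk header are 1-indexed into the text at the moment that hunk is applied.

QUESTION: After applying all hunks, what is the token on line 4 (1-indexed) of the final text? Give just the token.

Answer: kjwnv

Derivation:
Hunk 1: at line 5 remove [tsw,wzqr,aerl] add [qxh] -> 10 lines: cdarc jhggs gim fzx utz oqrz qxh bzc jdv owelx
Hunk 2: at line 2 remove [fzx,utz,oqrz] add [jjic,kjwnv,ssk] -> 10 lines: cdarc jhggs gim jjic kjwnv ssk qxh bzc jdv owelx
Hunk 3: at line 5 remove [qxh] add [czlt,cby,fsz] -> 12 lines: cdarc jhggs gim jjic kjwnv ssk czlt cby fsz bzc jdv owelx
Hunk 4: at line 1 remove [gim,jjic] add [mracn] -> 11 lines: cdarc jhggs mracn kjwnv ssk czlt cby fsz bzc jdv owelx
Final line 4: kjwnv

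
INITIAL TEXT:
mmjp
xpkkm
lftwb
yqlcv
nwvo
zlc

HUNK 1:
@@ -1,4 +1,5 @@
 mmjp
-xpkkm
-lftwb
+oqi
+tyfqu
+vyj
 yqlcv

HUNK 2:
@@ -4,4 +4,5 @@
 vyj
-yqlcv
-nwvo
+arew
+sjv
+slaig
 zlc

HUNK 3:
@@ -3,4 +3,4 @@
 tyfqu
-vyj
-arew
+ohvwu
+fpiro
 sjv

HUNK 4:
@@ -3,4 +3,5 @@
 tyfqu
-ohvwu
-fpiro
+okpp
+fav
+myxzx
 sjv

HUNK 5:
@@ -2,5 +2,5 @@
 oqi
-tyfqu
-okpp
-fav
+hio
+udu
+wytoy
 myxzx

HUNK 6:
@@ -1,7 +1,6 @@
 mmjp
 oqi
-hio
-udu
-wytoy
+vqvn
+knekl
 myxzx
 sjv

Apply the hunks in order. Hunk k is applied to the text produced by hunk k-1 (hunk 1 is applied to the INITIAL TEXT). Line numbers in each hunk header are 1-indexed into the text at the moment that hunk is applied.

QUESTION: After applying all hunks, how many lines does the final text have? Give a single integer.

Answer: 8

Derivation:
Hunk 1: at line 1 remove [xpkkm,lftwb] add [oqi,tyfqu,vyj] -> 7 lines: mmjp oqi tyfqu vyj yqlcv nwvo zlc
Hunk 2: at line 4 remove [yqlcv,nwvo] add [arew,sjv,slaig] -> 8 lines: mmjp oqi tyfqu vyj arew sjv slaig zlc
Hunk 3: at line 3 remove [vyj,arew] add [ohvwu,fpiro] -> 8 lines: mmjp oqi tyfqu ohvwu fpiro sjv slaig zlc
Hunk 4: at line 3 remove [ohvwu,fpiro] add [okpp,fav,myxzx] -> 9 lines: mmjp oqi tyfqu okpp fav myxzx sjv slaig zlc
Hunk 5: at line 2 remove [tyfqu,okpp,fav] add [hio,udu,wytoy] -> 9 lines: mmjp oqi hio udu wytoy myxzx sjv slaig zlc
Hunk 6: at line 1 remove [hio,udu,wytoy] add [vqvn,knekl] -> 8 lines: mmjp oqi vqvn knekl myxzx sjv slaig zlc
Final line count: 8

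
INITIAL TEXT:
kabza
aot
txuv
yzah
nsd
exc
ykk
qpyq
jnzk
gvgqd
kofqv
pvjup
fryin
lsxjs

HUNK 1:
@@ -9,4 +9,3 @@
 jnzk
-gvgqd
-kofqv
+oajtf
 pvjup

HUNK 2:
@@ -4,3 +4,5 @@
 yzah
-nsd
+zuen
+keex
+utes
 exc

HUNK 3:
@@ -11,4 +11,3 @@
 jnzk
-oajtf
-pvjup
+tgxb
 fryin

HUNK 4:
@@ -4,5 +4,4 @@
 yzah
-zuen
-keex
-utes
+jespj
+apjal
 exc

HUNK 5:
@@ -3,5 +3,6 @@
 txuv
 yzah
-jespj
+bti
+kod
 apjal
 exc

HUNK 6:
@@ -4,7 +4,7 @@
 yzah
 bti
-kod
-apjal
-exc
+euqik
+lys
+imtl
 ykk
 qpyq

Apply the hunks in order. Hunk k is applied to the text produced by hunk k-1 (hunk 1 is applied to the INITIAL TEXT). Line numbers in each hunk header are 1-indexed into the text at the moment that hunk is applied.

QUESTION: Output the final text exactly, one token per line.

Answer: kabza
aot
txuv
yzah
bti
euqik
lys
imtl
ykk
qpyq
jnzk
tgxb
fryin
lsxjs

Derivation:
Hunk 1: at line 9 remove [gvgqd,kofqv] add [oajtf] -> 13 lines: kabza aot txuv yzah nsd exc ykk qpyq jnzk oajtf pvjup fryin lsxjs
Hunk 2: at line 4 remove [nsd] add [zuen,keex,utes] -> 15 lines: kabza aot txuv yzah zuen keex utes exc ykk qpyq jnzk oajtf pvjup fryin lsxjs
Hunk 3: at line 11 remove [oajtf,pvjup] add [tgxb] -> 14 lines: kabza aot txuv yzah zuen keex utes exc ykk qpyq jnzk tgxb fryin lsxjs
Hunk 4: at line 4 remove [zuen,keex,utes] add [jespj,apjal] -> 13 lines: kabza aot txuv yzah jespj apjal exc ykk qpyq jnzk tgxb fryin lsxjs
Hunk 5: at line 3 remove [jespj] add [bti,kod] -> 14 lines: kabza aot txuv yzah bti kod apjal exc ykk qpyq jnzk tgxb fryin lsxjs
Hunk 6: at line 4 remove [kod,apjal,exc] add [euqik,lys,imtl] -> 14 lines: kabza aot txuv yzah bti euqik lys imtl ykk qpyq jnzk tgxb fryin lsxjs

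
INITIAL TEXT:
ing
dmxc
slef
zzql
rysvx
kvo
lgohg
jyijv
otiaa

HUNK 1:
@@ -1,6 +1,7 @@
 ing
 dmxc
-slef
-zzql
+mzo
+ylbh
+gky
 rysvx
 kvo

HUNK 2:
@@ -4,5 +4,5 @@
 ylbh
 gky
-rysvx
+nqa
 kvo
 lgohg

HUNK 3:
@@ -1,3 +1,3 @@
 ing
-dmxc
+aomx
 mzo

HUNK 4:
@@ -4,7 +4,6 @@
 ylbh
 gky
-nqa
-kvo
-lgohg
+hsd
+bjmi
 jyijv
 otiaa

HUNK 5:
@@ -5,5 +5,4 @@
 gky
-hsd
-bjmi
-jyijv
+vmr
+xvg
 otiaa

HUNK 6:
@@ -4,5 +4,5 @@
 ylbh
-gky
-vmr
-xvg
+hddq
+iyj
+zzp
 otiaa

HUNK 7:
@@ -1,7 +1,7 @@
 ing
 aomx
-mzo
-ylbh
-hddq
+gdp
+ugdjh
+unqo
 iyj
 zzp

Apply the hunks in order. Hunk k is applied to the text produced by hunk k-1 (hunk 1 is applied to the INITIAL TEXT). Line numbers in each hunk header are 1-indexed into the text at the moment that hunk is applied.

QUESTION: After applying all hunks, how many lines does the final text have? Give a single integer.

Hunk 1: at line 1 remove [slef,zzql] add [mzo,ylbh,gky] -> 10 lines: ing dmxc mzo ylbh gky rysvx kvo lgohg jyijv otiaa
Hunk 2: at line 4 remove [rysvx] add [nqa] -> 10 lines: ing dmxc mzo ylbh gky nqa kvo lgohg jyijv otiaa
Hunk 3: at line 1 remove [dmxc] add [aomx] -> 10 lines: ing aomx mzo ylbh gky nqa kvo lgohg jyijv otiaa
Hunk 4: at line 4 remove [nqa,kvo,lgohg] add [hsd,bjmi] -> 9 lines: ing aomx mzo ylbh gky hsd bjmi jyijv otiaa
Hunk 5: at line 5 remove [hsd,bjmi,jyijv] add [vmr,xvg] -> 8 lines: ing aomx mzo ylbh gky vmr xvg otiaa
Hunk 6: at line 4 remove [gky,vmr,xvg] add [hddq,iyj,zzp] -> 8 lines: ing aomx mzo ylbh hddq iyj zzp otiaa
Hunk 7: at line 1 remove [mzo,ylbh,hddq] add [gdp,ugdjh,unqo] -> 8 lines: ing aomx gdp ugdjh unqo iyj zzp otiaa
Final line count: 8

Answer: 8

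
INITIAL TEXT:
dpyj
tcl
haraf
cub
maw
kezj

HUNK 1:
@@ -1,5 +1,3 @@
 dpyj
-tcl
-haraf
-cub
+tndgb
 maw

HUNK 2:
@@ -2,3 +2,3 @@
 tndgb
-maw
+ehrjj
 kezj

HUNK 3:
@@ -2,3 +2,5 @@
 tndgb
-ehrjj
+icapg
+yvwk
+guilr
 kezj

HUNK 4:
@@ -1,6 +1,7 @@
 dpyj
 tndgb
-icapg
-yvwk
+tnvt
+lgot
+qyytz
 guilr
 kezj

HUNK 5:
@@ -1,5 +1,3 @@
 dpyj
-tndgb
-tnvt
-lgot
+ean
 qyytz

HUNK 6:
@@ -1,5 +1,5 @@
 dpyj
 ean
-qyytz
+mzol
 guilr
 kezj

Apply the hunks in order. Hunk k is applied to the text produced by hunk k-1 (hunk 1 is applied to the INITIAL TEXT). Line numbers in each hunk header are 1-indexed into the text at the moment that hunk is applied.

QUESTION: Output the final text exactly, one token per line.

Hunk 1: at line 1 remove [tcl,haraf,cub] add [tndgb] -> 4 lines: dpyj tndgb maw kezj
Hunk 2: at line 2 remove [maw] add [ehrjj] -> 4 lines: dpyj tndgb ehrjj kezj
Hunk 3: at line 2 remove [ehrjj] add [icapg,yvwk,guilr] -> 6 lines: dpyj tndgb icapg yvwk guilr kezj
Hunk 4: at line 1 remove [icapg,yvwk] add [tnvt,lgot,qyytz] -> 7 lines: dpyj tndgb tnvt lgot qyytz guilr kezj
Hunk 5: at line 1 remove [tndgb,tnvt,lgot] add [ean] -> 5 lines: dpyj ean qyytz guilr kezj
Hunk 6: at line 1 remove [qyytz] add [mzol] -> 5 lines: dpyj ean mzol guilr kezj

Answer: dpyj
ean
mzol
guilr
kezj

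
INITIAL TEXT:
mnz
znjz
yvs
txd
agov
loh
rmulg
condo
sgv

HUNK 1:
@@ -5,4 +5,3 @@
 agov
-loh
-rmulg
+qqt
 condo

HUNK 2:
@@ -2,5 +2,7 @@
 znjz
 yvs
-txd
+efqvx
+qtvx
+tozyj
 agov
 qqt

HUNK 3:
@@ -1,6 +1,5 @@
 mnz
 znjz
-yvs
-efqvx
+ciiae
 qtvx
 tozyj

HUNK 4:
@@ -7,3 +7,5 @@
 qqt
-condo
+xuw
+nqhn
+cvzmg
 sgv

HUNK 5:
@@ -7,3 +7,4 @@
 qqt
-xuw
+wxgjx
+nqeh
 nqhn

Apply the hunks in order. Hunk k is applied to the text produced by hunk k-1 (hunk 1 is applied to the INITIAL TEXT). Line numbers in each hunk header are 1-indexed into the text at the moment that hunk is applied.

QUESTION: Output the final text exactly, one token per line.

Hunk 1: at line 5 remove [loh,rmulg] add [qqt] -> 8 lines: mnz znjz yvs txd agov qqt condo sgv
Hunk 2: at line 2 remove [txd] add [efqvx,qtvx,tozyj] -> 10 lines: mnz znjz yvs efqvx qtvx tozyj agov qqt condo sgv
Hunk 3: at line 1 remove [yvs,efqvx] add [ciiae] -> 9 lines: mnz znjz ciiae qtvx tozyj agov qqt condo sgv
Hunk 4: at line 7 remove [condo] add [xuw,nqhn,cvzmg] -> 11 lines: mnz znjz ciiae qtvx tozyj agov qqt xuw nqhn cvzmg sgv
Hunk 5: at line 7 remove [xuw] add [wxgjx,nqeh] -> 12 lines: mnz znjz ciiae qtvx tozyj agov qqt wxgjx nqeh nqhn cvzmg sgv

Answer: mnz
znjz
ciiae
qtvx
tozyj
agov
qqt
wxgjx
nqeh
nqhn
cvzmg
sgv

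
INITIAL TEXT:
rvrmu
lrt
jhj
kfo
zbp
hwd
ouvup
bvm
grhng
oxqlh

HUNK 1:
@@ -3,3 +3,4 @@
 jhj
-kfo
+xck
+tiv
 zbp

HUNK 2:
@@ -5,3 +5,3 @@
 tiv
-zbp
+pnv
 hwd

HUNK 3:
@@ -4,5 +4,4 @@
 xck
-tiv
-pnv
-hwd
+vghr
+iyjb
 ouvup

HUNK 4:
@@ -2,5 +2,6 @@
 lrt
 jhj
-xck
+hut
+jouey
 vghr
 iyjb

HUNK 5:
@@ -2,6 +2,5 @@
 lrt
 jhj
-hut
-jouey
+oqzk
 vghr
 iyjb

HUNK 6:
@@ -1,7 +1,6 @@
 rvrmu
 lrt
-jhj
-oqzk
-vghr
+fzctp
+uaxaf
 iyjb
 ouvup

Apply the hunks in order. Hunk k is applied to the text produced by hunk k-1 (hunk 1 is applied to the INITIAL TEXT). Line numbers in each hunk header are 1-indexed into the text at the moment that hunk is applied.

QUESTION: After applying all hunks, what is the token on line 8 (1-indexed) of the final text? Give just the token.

Answer: grhng

Derivation:
Hunk 1: at line 3 remove [kfo] add [xck,tiv] -> 11 lines: rvrmu lrt jhj xck tiv zbp hwd ouvup bvm grhng oxqlh
Hunk 2: at line 5 remove [zbp] add [pnv] -> 11 lines: rvrmu lrt jhj xck tiv pnv hwd ouvup bvm grhng oxqlh
Hunk 3: at line 4 remove [tiv,pnv,hwd] add [vghr,iyjb] -> 10 lines: rvrmu lrt jhj xck vghr iyjb ouvup bvm grhng oxqlh
Hunk 4: at line 2 remove [xck] add [hut,jouey] -> 11 lines: rvrmu lrt jhj hut jouey vghr iyjb ouvup bvm grhng oxqlh
Hunk 5: at line 2 remove [hut,jouey] add [oqzk] -> 10 lines: rvrmu lrt jhj oqzk vghr iyjb ouvup bvm grhng oxqlh
Hunk 6: at line 1 remove [jhj,oqzk,vghr] add [fzctp,uaxaf] -> 9 lines: rvrmu lrt fzctp uaxaf iyjb ouvup bvm grhng oxqlh
Final line 8: grhng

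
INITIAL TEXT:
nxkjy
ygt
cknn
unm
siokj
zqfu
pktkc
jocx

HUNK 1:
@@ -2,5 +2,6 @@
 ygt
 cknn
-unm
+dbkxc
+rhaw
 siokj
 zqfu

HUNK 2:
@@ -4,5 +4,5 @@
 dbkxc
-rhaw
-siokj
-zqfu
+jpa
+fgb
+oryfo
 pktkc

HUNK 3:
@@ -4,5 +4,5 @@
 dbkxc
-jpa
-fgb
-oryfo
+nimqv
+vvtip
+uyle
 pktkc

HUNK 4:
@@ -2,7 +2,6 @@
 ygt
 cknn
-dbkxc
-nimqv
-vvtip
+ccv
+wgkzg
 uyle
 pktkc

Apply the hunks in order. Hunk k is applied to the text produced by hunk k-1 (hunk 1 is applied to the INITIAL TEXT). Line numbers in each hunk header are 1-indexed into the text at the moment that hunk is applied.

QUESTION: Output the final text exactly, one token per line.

Hunk 1: at line 2 remove [unm] add [dbkxc,rhaw] -> 9 lines: nxkjy ygt cknn dbkxc rhaw siokj zqfu pktkc jocx
Hunk 2: at line 4 remove [rhaw,siokj,zqfu] add [jpa,fgb,oryfo] -> 9 lines: nxkjy ygt cknn dbkxc jpa fgb oryfo pktkc jocx
Hunk 3: at line 4 remove [jpa,fgb,oryfo] add [nimqv,vvtip,uyle] -> 9 lines: nxkjy ygt cknn dbkxc nimqv vvtip uyle pktkc jocx
Hunk 4: at line 2 remove [dbkxc,nimqv,vvtip] add [ccv,wgkzg] -> 8 lines: nxkjy ygt cknn ccv wgkzg uyle pktkc jocx

Answer: nxkjy
ygt
cknn
ccv
wgkzg
uyle
pktkc
jocx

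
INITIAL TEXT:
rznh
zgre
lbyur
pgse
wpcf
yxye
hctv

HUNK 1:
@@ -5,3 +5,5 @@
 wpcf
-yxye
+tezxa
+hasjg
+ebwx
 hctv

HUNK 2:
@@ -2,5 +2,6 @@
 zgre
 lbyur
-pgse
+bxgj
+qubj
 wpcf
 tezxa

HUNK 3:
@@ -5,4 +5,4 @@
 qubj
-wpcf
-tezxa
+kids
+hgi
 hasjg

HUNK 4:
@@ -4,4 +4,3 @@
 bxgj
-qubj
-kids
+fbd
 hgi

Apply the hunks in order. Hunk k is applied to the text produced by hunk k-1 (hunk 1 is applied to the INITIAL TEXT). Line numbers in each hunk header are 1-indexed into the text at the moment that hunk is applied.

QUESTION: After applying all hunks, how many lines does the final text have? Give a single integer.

Answer: 9

Derivation:
Hunk 1: at line 5 remove [yxye] add [tezxa,hasjg,ebwx] -> 9 lines: rznh zgre lbyur pgse wpcf tezxa hasjg ebwx hctv
Hunk 2: at line 2 remove [pgse] add [bxgj,qubj] -> 10 lines: rznh zgre lbyur bxgj qubj wpcf tezxa hasjg ebwx hctv
Hunk 3: at line 5 remove [wpcf,tezxa] add [kids,hgi] -> 10 lines: rznh zgre lbyur bxgj qubj kids hgi hasjg ebwx hctv
Hunk 4: at line 4 remove [qubj,kids] add [fbd] -> 9 lines: rznh zgre lbyur bxgj fbd hgi hasjg ebwx hctv
Final line count: 9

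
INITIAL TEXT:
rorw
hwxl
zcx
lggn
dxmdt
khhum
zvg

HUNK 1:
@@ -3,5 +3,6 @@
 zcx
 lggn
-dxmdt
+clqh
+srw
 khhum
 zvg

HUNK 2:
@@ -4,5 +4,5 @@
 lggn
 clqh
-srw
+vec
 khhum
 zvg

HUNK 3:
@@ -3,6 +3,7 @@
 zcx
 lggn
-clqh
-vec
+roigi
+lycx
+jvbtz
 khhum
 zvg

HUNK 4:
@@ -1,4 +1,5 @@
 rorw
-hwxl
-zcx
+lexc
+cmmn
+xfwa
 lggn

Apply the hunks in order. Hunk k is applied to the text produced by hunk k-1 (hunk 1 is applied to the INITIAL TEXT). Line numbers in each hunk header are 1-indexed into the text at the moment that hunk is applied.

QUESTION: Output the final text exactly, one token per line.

Hunk 1: at line 3 remove [dxmdt] add [clqh,srw] -> 8 lines: rorw hwxl zcx lggn clqh srw khhum zvg
Hunk 2: at line 4 remove [srw] add [vec] -> 8 lines: rorw hwxl zcx lggn clqh vec khhum zvg
Hunk 3: at line 3 remove [clqh,vec] add [roigi,lycx,jvbtz] -> 9 lines: rorw hwxl zcx lggn roigi lycx jvbtz khhum zvg
Hunk 4: at line 1 remove [hwxl,zcx] add [lexc,cmmn,xfwa] -> 10 lines: rorw lexc cmmn xfwa lggn roigi lycx jvbtz khhum zvg

Answer: rorw
lexc
cmmn
xfwa
lggn
roigi
lycx
jvbtz
khhum
zvg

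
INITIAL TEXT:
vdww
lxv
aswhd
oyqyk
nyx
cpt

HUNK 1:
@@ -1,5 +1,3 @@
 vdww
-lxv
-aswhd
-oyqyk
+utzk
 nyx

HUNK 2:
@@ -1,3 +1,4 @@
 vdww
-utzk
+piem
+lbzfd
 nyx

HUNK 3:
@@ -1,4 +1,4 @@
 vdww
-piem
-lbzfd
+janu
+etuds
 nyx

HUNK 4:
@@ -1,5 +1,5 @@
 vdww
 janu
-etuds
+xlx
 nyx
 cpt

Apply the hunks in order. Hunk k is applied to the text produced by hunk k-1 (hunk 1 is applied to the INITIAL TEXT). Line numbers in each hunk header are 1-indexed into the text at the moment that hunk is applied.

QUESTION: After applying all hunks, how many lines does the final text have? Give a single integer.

Answer: 5

Derivation:
Hunk 1: at line 1 remove [lxv,aswhd,oyqyk] add [utzk] -> 4 lines: vdww utzk nyx cpt
Hunk 2: at line 1 remove [utzk] add [piem,lbzfd] -> 5 lines: vdww piem lbzfd nyx cpt
Hunk 3: at line 1 remove [piem,lbzfd] add [janu,etuds] -> 5 lines: vdww janu etuds nyx cpt
Hunk 4: at line 1 remove [etuds] add [xlx] -> 5 lines: vdww janu xlx nyx cpt
Final line count: 5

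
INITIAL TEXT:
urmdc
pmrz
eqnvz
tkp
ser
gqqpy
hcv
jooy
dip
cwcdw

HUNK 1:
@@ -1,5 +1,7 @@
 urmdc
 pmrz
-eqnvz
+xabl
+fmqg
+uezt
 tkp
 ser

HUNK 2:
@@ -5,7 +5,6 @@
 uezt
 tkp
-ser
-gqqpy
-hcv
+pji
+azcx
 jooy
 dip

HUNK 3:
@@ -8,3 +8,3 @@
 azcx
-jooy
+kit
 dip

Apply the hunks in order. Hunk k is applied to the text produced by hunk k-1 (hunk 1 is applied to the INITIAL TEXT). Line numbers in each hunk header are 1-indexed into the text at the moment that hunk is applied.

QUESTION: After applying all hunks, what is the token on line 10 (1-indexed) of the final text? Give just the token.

Hunk 1: at line 1 remove [eqnvz] add [xabl,fmqg,uezt] -> 12 lines: urmdc pmrz xabl fmqg uezt tkp ser gqqpy hcv jooy dip cwcdw
Hunk 2: at line 5 remove [ser,gqqpy,hcv] add [pji,azcx] -> 11 lines: urmdc pmrz xabl fmqg uezt tkp pji azcx jooy dip cwcdw
Hunk 3: at line 8 remove [jooy] add [kit] -> 11 lines: urmdc pmrz xabl fmqg uezt tkp pji azcx kit dip cwcdw
Final line 10: dip

Answer: dip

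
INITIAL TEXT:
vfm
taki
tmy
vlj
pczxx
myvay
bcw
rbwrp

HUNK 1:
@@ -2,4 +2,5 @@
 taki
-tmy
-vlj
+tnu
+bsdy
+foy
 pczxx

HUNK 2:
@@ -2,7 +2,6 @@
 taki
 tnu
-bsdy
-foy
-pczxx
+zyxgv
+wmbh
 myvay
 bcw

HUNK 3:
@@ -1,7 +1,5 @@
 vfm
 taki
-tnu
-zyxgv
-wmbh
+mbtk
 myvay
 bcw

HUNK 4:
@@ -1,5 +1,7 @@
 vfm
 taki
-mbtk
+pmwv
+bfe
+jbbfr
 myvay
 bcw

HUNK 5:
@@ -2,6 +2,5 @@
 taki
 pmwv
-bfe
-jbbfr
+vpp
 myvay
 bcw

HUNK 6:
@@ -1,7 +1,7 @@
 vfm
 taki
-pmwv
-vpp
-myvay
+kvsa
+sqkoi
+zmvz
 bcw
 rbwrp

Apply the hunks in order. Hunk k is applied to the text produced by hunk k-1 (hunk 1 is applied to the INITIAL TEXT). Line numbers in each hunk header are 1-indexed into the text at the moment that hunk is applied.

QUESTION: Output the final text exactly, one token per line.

Answer: vfm
taki
kvsa
sqkoi
zmvz
bcw
rbwrp

Derivation:
Hunk 1: at line 2 remove [tmy,vlj] add [tnu,bsdy,foy] -> 9 lines: vfm taki tnu bsdy foy pczxx myvay bcw rbwrp
Hunk 2: at line 2 remove [bsdy,foy,pczxx] add [zyxgv,wmbh] -> 8 lines: vfm taki tnu zyxgv wmbh myvay bcw rbwrp
Hunk 3: at line 1 remove [tnu,zyxgv,wmbh] add [mbtk] -> 6 lines: vfm taki mbtk myvay bcw rbwrp
Hunk 4: at line 1 remove [mbtk] add [pmwv,bfe,jbbfr] -> 8 lines: vfm taki pmwv bfe jbbfr myvay bcw rbwrp
Hunk 5: at line 2 remove [bfe,jbbfr] add [vpp] -> 7 lines: vfm taki pmwv vpp myvay bcw rbwrp
Hunk 6: at line 1 remove [pmwv,vpp,myvay] add [kvsa,sqkoi,zmvz] -> 7 lines: vfm taki kvsa sqkoi zmvz bcw rbwrp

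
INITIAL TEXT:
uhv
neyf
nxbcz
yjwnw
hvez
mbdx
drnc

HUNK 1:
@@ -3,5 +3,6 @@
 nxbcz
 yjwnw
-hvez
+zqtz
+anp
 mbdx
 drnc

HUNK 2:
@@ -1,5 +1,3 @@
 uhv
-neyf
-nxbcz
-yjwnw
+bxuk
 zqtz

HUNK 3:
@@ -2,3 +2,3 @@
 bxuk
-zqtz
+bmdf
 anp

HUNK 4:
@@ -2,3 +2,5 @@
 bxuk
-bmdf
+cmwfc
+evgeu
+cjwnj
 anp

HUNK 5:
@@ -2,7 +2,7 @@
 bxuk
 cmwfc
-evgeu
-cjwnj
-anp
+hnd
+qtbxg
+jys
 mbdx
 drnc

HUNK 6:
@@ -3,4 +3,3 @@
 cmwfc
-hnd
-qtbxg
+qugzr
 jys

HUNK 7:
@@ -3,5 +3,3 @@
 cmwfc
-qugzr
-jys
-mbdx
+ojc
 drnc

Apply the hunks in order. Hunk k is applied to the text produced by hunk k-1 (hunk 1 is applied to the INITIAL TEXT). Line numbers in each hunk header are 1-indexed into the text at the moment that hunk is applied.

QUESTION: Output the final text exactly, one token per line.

Hunk 1: at line 3 remove [hvez] add [zqtz,anp] -> 8 lines: uhv neyf nxbcz yjwnw zqtz anp mbdx drnc
Hunk 2: at line 1 remove [neyf,nxbcz,yjwnw] add [bxuk] -> 6 lines: uhv bxuk zqtz anp mbdx drnc
Hunk 3: at line 2 remove [zqtz] add [bmdf] -> 6 lines: uhv bxuk bmdf anp mbdx drnc
Hunk 4: at line 2 remove [bmdf] add [cmwfc,evgeu,cjwnj] -> 8 lines: uhv bxuk cmwfc evgeu cjwnj anp mbdx drnc
Hunk 5: at line 2 remove [evgeu,cjwnj,anp] add [hnd,qtbxg,jys] -> 8 lines: uhv bxuk cmwfc hnd qtbxg jys mbdx drnc
Hunk 6: at line 3 remove [hnd,qtbxg] add [qugzr] -> 7 lines: uhv bxuk cmwfc qugzr jys mbdx drnc
Hunk 7: at line 3 remove [qugzr,jys,mbdx] add [ojc] -> 5 lines: uhv bxuk cmwfc ojc drnc

Answer: uhv
bxuk
cmwfc
ojc
drnc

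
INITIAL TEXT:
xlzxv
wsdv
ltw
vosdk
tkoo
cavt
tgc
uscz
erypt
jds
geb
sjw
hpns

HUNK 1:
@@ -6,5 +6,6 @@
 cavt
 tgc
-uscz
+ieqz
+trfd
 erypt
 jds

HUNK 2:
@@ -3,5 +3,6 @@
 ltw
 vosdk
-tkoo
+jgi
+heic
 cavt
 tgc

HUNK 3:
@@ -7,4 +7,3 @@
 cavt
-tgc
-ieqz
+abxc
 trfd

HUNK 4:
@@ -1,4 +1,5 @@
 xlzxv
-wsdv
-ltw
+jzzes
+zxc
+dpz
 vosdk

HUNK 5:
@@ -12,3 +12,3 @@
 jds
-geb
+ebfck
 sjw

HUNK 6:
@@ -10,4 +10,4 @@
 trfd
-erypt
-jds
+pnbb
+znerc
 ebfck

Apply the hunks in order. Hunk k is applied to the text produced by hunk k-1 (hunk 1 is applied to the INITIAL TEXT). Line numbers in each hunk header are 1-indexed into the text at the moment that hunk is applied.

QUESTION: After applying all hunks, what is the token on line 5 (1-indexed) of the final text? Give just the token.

Answer: vosdk

Derivation:
Hunk 1: at line 6 remove [uscz] add [ieqz,trfd] -> 14 lines: xlzxv wsdv ltw vosdk tkoo cavt tgc ieqz trfd erypt jds geb sjw hpns
Hunk 2: at line 3 remove [tkoo] add [jgi,heic] -> 15 lines: xlzxv wsdv ltw vosdk jgi heic cavt tgc ieqz trfd erypt jds geb sjw hpns
Hunk 3: at line 7 remove [tgc,ieqz] add [abxc] -> 14 lines: xlzxv wsdv ltw vosdk jgi heic cavt abxc trfd erypt jds geb sjw hpns
Hunk 4: at line 1 remove [wsdv,ltw] add [jzzes,zxc,dpz] -> 15 lines: xlzxv jzzes zxc dpz vosdk jgi heic cavt abxc trfd erypt jds geb sjw hpns
Hunk 5: at line 12 remove [geb] add [ebfck] -> 15 lines: xlzxv jzzes zxc dpz vosdk jgi heic cavt abxc trfd erypt jds ebfck sjw hpns
Hunk 6: at line 10 remove [erypt,jds] add [pnbb,znerc] -> 15 lines: xlzxv jzzes zxc dpz vosdk jgi heic cavt abxc trfd pnbb znerc ebfck sjw hpns
Final line 5: vosdk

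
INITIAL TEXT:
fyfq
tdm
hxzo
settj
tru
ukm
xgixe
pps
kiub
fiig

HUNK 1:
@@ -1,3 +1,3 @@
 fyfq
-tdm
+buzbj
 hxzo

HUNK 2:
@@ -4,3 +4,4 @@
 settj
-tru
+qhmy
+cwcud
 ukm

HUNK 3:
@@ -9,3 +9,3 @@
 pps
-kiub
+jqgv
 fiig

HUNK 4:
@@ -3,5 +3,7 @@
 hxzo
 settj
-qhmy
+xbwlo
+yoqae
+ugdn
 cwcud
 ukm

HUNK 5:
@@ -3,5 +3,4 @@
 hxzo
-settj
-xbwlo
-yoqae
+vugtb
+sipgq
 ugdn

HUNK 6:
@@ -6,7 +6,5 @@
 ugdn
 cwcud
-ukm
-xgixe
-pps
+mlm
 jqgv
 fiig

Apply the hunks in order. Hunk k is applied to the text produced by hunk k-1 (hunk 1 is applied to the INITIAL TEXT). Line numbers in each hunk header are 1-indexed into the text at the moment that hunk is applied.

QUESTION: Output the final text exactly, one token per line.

Hunk 1: at line 1 remove [tdm] add [buzbj] -> 10 lines: fyfq buzbj hxzo settj tru ukm xgixe pps kiub fiig
Hunk 2: at line 4 remove [tru] add [qhmy,cwcud] -> 11 lines: fyfq buzbj hxzo settj qhmy cwcud ukm xgixe pps kiub fiig
Hunk 3: at line 9 remove [kiub] add [jqgv] -> 11 lines: fyfq buzbj hxzo settj qhmy cwcud ukm xgixe pps jqgv fiig
Hunk 4: at line 3 remove [qhmy] add [xbwlo,yoqae,ugdn] -> 13 lines: fyfq buzbj hxzo settj xbwlo yoqae ugdn cwcud ukm xgixe pps jqgv fiig
Hunk 5: at line 3 remove [settj,xbwlo,yoqae] add [vugtb,sipgq] -> 12 lines: fyfq buzbj hxzo vugtb sipgq ugdn cwcud ukm xgixe pps jqgv fiig
Hunk 6: at line 6 remove [ukm,xgixe,pps] add [mlm] -> 10 lines: fyfq buzbj hxzo vugtb sipgq ugdn cwcud mlm jqgv fiig

Answer: fyfq
buzbj
hxzo
vugtb
sipgq
ugdn
cwcud
mlm
jqgv
fiig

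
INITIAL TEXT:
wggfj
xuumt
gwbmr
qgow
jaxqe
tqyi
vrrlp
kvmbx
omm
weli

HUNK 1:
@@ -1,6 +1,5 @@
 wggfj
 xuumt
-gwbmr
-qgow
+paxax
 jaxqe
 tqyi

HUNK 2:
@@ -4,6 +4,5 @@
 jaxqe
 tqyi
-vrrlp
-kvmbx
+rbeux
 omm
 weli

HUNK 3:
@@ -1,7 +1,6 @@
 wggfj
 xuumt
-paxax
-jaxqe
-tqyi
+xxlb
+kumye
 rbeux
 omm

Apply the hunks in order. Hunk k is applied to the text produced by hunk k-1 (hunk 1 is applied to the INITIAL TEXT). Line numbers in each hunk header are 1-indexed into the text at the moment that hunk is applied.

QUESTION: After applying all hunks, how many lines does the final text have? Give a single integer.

Hunk 1: at line 1 remove [gwbmr,qgow] add [paxax] -> 9 lines: wggfj xuumt paxax jaxqe tqyi vrrlp kvmbx omm weli
Hunk 2: at line 4 remove [vrrlp,kvmbx] add [rbeux] -> 8 lines: wggfj xuumt paxax jaxqe tqyi rbeux omm weli
Hunk 3: at line 1 remove [paxax,jaxqe,tqyi] add [xxlb,kumye] -> 7 lines: wggfj xuumt xxlb kumye rbeux omm weli
Final line count: 7

Answer: 7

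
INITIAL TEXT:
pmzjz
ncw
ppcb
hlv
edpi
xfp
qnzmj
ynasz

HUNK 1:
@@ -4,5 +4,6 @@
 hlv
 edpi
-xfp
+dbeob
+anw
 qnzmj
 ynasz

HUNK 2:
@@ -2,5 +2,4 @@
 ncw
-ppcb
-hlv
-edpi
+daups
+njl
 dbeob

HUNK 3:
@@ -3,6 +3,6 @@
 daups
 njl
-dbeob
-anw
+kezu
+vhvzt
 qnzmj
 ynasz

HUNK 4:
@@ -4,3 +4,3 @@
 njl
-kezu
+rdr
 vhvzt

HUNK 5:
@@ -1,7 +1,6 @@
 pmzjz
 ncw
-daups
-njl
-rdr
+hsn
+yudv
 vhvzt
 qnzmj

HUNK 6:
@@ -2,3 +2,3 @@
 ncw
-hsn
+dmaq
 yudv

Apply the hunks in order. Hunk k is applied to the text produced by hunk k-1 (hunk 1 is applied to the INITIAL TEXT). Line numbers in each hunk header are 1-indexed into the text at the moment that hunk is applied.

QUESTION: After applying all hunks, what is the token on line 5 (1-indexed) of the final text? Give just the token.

Hunk 1: at line 4 remove [xfp] add [dbeob,anw] -> 9 lines: pmzjz ncw ppcb hlv edpi dbeob anw qnzmj ynasz
Hunk 2: at line 2 remove [ppcb,hlv,edpi] add [daups,njl] -> 8 lines: pmzjz ncw daups njl dbeob anw qnzmj ynasz
Hunk 3: at line 3 remove [dbeob,anw] add [kezu,vhvzt] -> 8 lines: pmzjz ncw daups njl kezu vhvzt qnzmj ynasz
Hunk 4: at line 4 remove [kezu] add [rdr] -> 8 lines: pmzjz ncw daups njl rdr vhvzt qnzmj ynasz
Hunk 5: at line 1 remove [daups,njl,rdr] add [hsn,yudv] -> 7 lines: pmzjz ncw hsn yudv vhvzt qnzmj ynasz
Hunk 6: at line 2 remove [hsn] add [dmaq] -> 7 lines: pmzjz ncw dmaq yudv vhvzt qnzmj ynasz
Final line 5: vhvzt

Answer: vhvzt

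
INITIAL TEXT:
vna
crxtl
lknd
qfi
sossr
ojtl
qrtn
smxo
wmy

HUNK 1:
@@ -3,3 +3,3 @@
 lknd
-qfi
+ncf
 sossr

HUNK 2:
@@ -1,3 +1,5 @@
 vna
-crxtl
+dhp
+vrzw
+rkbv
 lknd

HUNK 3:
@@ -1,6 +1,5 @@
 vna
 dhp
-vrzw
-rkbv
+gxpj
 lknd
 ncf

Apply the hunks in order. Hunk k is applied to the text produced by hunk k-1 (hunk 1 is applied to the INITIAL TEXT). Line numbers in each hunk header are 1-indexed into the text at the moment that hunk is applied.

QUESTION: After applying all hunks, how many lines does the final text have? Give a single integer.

Answer: 10

Derivation:
Hunk 1: at line 3 remove [qfi] add [ncf] -> 9 lines: vna crxtl lknd ncf sossr ojtl qrtn smxo wmy
Hunk 2: at line 1 remove [crxtl] add [dhp,vrzw,rkbv] -> 11 lines: vna dhp vrzw rkbv lknd ncf sossr ojtl qrtn smxo wmy
Hunk 3: at line 1 remove [vrzw,rkbv] add [gxpj] -> 10 lines: vna dhp gxpj lknd ncf sossr ojtl qrtn smxo wmy
Final line count: 10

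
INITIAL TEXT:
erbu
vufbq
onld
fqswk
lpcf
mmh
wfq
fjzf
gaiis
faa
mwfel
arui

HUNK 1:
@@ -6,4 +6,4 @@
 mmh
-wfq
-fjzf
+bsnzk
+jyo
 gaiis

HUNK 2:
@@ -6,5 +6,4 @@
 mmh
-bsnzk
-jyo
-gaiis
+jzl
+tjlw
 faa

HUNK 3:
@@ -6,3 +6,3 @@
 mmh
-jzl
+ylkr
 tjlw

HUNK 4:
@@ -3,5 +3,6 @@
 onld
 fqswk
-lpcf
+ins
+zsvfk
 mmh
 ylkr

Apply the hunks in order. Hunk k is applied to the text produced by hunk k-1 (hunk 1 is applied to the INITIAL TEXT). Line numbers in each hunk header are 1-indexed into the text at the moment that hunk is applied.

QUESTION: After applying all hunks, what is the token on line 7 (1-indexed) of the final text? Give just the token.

Answer: mmh

Derivation:
Hunk 1: at line 6 remove [wfq,fjzf] add [bsnzk,jyo] -> 12 lines: erbu vufbq onld fqswk lpcf mmh bsnzk jyo gaiis faa mwfel arui
Hunk 2: at line 6 remove [bsnzk,jyo,gaiis] add [jzl,tjlw] -> 11 lines: erbu vufbq onld fqswk lpcf mmh jzl tjlw faa mwfel arui
Hunk 3: at line 6 remove [jzl] add [ylkr] -> 11 lines: erbu vufbq onld fqswk lpcf mmh ylkr tjlw faa mwfel arui
Hunk 4: at line 3 remove [lpcf] add [ins,zsvfk] -> 12 lines: erbu vufbq onld fqswk ins zsvfk mmh ylkr tjlw faa mwfel arui
Final line 7: mmh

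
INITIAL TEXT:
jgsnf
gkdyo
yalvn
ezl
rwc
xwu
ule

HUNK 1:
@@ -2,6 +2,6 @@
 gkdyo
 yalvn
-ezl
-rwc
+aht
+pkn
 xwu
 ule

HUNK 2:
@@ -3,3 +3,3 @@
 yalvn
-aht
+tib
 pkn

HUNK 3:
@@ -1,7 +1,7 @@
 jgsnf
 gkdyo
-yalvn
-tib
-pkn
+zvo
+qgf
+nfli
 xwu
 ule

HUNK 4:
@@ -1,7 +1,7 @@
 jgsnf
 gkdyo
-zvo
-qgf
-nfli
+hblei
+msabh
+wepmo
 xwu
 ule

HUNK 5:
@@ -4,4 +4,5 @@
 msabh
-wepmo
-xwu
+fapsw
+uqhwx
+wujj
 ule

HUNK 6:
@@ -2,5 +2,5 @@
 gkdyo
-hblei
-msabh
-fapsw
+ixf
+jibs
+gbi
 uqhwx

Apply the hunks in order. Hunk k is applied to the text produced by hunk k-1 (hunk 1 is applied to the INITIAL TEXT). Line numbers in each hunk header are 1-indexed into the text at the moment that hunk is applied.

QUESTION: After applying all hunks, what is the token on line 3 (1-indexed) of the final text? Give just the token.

Answer: ixf

Derivation:
Hunk 1: at line 2 remove [ezl,rwc] add [aht,pkn] -> 7 lines: jgsnf gkdyo yalvn aht pkn xwu ule
Hunk 2: at line 3 remove [aht] add [tib] -> 7 lines: jgsnf gkdyo yalvn tib pkn xwu ule
Hunk 3: at line 1 remove [yalvn,tib,pkn] add [zvo,qgf,nfli] -> 7 lines: jgsnf gkdyo zvo qgf nfli xwu ule
Hunk 4: at line 1 remove [zvo,qgf,nfli] add [hblei,msabh,wepmo] -> 7 lines: jgsnf gkdyo hblei msabh wepmo xwu ule
Hunk 5: at line 4 remove [wepmo,xwu] add [fapsw,uqhwx,wujj] -> 8 lines: jgsnf gkdyo hblei msabh fapsw uqhwx wujj ule
Hunk 6: at line 2 remove [hblei,msabh,fapsw] add [ixf,jibs,gbi] -> 8 lines: jgsnf gkdyo ixf jibs gbi uqhwx wujj ule
Final line 3: ixf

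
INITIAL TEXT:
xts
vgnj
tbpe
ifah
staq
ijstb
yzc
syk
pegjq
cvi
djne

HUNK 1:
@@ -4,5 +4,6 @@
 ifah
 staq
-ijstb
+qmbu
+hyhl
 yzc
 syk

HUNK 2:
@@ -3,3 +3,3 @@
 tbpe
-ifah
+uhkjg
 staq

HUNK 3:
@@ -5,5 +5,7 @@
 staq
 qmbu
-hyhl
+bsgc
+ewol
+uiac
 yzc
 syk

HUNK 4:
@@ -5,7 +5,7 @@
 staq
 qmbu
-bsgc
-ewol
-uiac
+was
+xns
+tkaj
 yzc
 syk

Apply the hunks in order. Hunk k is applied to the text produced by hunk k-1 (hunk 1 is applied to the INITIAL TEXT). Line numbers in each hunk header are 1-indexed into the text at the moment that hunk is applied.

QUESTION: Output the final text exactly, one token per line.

Hunk 1: at line 4 remove [ijstb] add [qmbu,hyhl] -> 12 lines: xts vgnj tbpe ifah staq qmbu hyhl yzc syk pegjq cvi djne
Hunk 2: at line 3 remove [ifah] add [uhkjg] -> 12 lines: xts vgnj tbpe uhkjg staq qmbu hyhl yzc syk pegjq cvi djne
Hunk 3: at line 5 remove [hyhl] add [bsgc,ewol,uiac] -> 14 lines: xts vgnj tbpe uhkjg staq qmbu bsgc ewol uiac yzc syk pegjq cvi djne
Hunk 4: at line 5 remove [bsgc,ewol,uiac] add [was,xns,tkaj] -> 14 lines: xts vgnj tbpe uhkjg staq qmbu was xns tkaj yzc syk pegjq cvi djne

Answer: xts
vgnj
tbpe
uhkjg
staq
qmbu
was
xns
tkaj
yzc
syk
pegjq
cvi
djne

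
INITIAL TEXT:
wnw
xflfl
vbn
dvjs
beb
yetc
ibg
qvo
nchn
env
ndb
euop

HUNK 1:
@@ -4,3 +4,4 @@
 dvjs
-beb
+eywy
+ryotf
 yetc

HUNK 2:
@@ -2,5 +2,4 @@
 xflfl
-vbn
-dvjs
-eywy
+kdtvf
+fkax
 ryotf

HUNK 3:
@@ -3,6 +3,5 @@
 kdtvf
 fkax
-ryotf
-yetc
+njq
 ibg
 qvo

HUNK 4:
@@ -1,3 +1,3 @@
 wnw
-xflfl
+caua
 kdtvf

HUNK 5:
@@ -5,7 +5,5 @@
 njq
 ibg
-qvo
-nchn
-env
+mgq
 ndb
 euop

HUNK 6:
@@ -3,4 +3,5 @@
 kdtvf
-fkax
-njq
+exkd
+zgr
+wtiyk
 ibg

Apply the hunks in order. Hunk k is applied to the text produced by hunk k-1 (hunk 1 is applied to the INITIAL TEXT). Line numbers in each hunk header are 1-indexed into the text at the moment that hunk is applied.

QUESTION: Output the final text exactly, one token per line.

Hunk 1: at line 4 remove [beb] add [eywy,ryotf] -> 13 lines: wnw xflfl vbn dvjs eywy ryotf yetc ibg qvo nchn env ndb euop
Hunk 2: at line 2 remove [vbn,dvjs,eywy] add [kdtvf,fkax] -> 12 lines: wnw xflfl kdtvf fkax ryotf yetc ibg qvo nchn env ndb euop
Hunk 3: at line 3 remove [ryotf,yetc] add [njq] -> 11 lines: wnw xflfl kdtvf fkax njq ibg qvo nchn env ndb euop
Hunk 4: at line 1 remove [xflfl] add [caua] -> 11 lines: wnw caua kdtvf fkax njq ibg qvo nchn env ndb euop
Hunk 5: at line 5 remove [qvo,nchn,env] add [mgq] -> 9 lines: wnw caua kdtvf fkax njq ibg mgq ndb euop
Hunk 6: at line 3 remove [fkax,njq] add [exkd,zgr,wtiyk] -> 10 lines: wnw caua kdtvf exkd zgr wtiyk ibg mgq ndb euop

Answer: wnw
caua
kdtvf
exkd
zgr
wtiyk
ibg
mgq
ndb
euop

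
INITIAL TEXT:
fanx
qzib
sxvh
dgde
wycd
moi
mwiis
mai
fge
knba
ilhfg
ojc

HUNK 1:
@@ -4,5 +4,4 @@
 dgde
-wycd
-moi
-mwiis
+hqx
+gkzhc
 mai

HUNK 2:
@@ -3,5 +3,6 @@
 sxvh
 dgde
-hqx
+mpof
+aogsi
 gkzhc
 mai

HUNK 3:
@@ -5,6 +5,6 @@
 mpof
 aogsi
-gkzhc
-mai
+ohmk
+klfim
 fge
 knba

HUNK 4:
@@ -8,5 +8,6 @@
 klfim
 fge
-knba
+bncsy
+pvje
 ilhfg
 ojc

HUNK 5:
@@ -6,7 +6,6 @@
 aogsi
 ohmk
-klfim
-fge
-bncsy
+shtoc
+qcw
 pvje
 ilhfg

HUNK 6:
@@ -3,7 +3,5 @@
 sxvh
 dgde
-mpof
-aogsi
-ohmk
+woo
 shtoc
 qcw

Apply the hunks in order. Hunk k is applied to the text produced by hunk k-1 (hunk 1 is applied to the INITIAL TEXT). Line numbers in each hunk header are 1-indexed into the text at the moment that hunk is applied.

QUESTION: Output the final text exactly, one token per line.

Hunk 1: at line 4 remove [wycd,moi,mwiis] add [hqx,gkzhc] -> 11 lines: fanx qzib sxvh dgde hqx gkzhc mai fge knba ilhfg ojc
Hunk 2: at line 3 remove [hqx] add [mpof,aogsi] -> 12 lines: fanx qzib sxvh dgde mpof aogsi gkzhc mai fge knba ilhfg ojc
Hunk 3: at line 5 remove [gkzhc,mai] add [ohmk,klfim] -> 12 lines: fanx qzib sxvh dgde mpof aogsi ohmk klfim fge knba ilhfg ojc
Hunk 4: at line 8 remove [knba] add [bncsy,pvje] -> 13 lines: fanx qzib sxvh dgde mpof aogsi ohmk klfim fge bncsy pvje ilhfg ojc
Hunk 5: at line 6 remove [klfim,fge,bncsy] add [shtoc,qcw] -> 12 lines: fanx qzib sxvh dgde mpof aogsi ohmk shtoc qcw pvje ilhfg ojc
Hunk 6: at line 3 remove [mpof,aogsi,ohmk] add [woo] -> 10 lines: fanx qzib sxvh dgde woo shtoc qcw pvje ilhfg ojc

Answer: fanx
qzib
sxvh
dgde
woo
shtoc
qcw
pvje
ilhfg
ojc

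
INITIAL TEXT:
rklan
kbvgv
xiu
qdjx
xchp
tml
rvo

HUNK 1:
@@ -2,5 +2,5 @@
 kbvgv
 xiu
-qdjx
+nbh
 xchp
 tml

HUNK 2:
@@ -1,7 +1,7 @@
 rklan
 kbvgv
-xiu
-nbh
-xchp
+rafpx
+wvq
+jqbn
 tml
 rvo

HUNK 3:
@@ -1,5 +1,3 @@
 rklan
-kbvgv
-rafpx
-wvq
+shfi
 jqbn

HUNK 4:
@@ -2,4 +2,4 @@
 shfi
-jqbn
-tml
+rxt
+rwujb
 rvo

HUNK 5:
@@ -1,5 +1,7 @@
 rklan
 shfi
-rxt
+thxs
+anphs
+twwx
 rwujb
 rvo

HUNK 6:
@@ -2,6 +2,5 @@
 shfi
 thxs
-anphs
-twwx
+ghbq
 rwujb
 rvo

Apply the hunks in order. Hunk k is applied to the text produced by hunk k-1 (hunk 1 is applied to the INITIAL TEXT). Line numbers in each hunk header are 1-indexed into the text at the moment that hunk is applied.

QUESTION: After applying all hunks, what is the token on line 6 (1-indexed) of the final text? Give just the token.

Answer: rvo

Derivation:
Hunk 1: at line 2 remove [qdjx] add [nbh] -> 7 lines: rklan kbvgv xiu nbh xchp tml rvo
Hunk 2: at line 1 remove [xiu,nbh,xchp] add [rafpx,wvq,jqbn] -> 7 lines: rklan kbvgv rafpx wvq jqbn tml rvo
Hunk 3: at line 1 remove [kbvgv,rafpx,wvq] add [shfi] -> 5 lines: rklan shfi jqbn tml rvo
Hunk 4: at line 2 remove [jqbn,tml] add [rxt,rwujb] -> 5 lines: rklan shfi rxt rwujb rvo
Hunk 5: at line 1 remove [rxt] add [thxs,anphs,twwx] -> 7 lines: rklan shfi thxs anphs twwx rwujb rvo
Hunk 6: at line 2 remove [anphs,twwx] add [ghbq] -> 6 lines: rklan shfi thxs ghbq rwujb rvo
Final line 6: rvo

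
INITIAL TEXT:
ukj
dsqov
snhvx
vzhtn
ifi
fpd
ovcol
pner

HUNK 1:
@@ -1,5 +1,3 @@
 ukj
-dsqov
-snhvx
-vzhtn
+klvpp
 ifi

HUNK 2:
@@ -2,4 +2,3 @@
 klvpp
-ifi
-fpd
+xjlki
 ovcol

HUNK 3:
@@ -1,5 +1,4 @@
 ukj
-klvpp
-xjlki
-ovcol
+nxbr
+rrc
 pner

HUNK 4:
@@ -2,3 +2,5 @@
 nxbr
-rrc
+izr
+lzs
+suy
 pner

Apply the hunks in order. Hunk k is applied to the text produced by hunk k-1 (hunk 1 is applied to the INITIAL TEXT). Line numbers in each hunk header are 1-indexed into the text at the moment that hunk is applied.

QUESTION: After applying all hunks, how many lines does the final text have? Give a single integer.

Hunk 1: at line 1 remove [dsqov,snhvx,vzhtn] add [klvpp] -> 6 lines: ukj klvpp ifi fpd ovcol pner
Hunk 2: at line 2 remove [ifi,fpd] add [xjlki] -> 5 lines: ukj klvpp xjlki ovcol pner
Hunk 3: at line 1 remove [klvpp,xjlki,ovcol] add [nxbr,rrc] -> 4 lines: ukj nxbr rrc pner
Hunk 4: at line 2 remove [rrc] add [izr,lzs,suy] -> 6 lines: ukj nxbr izr lzs suy pner
Final line count: 6

Answer: 6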